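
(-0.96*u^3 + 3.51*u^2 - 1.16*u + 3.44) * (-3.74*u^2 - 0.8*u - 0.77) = 3.5904*u^5 - 12.3594*u^4 + 2.2696*u^3 - 14.6403*u^2 - 1.8588*u - 2.6488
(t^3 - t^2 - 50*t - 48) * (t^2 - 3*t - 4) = t^5 - 4*t^4 - 51*t^3 + 106*t^2 + 344*t + 192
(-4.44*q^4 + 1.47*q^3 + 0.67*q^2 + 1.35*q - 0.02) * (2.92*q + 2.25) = -12.9648*q^5 - 5.6976*q^4 + 5.2639*q^3 + 5.4495*q^2 + 2.9791*q - 0.045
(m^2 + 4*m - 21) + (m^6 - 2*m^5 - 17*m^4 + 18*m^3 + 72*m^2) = m^6 - 2*m^5 - 17*m^4 + 18*m^3 + 73*m^2 + 4*m - 21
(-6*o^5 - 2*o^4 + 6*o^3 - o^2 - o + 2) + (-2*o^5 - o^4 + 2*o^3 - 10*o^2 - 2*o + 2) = -8*o^5 - 3*o^4 + 8*o^3 - 11*o^2 - 3*o + 4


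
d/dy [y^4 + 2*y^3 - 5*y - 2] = 4*y^3 + 6*y^2 - 5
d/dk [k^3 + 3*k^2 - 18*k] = 3*k^2 + 6*k - 18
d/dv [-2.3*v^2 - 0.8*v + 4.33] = -4.6*v - 0.8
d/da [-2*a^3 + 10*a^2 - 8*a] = -6*a^2 + 20*a - 8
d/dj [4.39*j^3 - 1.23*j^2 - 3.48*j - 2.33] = 13.17*j^2 - 2.46*j - 3.48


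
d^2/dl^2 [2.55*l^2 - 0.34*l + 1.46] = 5.10000000000000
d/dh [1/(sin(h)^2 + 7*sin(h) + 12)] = -(2*sin(h) + 7)*cos(h)/(sin(h)^2 + 7*sin(h) + 12)^2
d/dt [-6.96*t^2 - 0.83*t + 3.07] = -13.92*t - 0.83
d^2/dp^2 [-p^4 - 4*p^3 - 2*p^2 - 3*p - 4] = -12*p^2 - 24*p - 4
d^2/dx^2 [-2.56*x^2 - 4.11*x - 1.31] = -5.12000000000000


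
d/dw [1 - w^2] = -2*w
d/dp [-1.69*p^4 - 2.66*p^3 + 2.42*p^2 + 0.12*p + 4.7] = -6.76*p^3 - 7.98*p^2 + 4.84*p + 0.12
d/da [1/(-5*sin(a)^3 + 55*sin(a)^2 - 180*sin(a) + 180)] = (3*sin(a)^2 - 22*sin(a) + 36)*cos(a)/(5*(sin(a)^3 - 11*sin(a)^2 + 36*sin(a) - 36)^2)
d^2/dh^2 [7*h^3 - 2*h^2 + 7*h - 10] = 42*h - 4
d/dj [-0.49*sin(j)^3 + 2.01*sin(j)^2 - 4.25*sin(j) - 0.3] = (-1.47*sin(j)^2 + 4.02*sin(j) - 4.25)*cos(j)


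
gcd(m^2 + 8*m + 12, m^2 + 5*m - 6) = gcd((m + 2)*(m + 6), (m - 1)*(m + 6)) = m + 6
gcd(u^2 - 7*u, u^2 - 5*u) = u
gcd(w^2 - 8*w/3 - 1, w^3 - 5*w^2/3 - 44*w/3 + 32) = w - 3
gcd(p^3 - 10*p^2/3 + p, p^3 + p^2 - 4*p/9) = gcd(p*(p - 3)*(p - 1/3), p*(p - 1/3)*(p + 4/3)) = p^2 - p/3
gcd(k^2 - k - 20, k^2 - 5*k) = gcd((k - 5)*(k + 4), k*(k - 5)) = k - 5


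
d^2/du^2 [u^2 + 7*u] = 2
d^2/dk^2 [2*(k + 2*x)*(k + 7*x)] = 4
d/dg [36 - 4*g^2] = -8*g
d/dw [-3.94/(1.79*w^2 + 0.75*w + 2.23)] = (14.1052*w + 2.955)/(1.79*w^2 + 0.75*w + 2.23)^2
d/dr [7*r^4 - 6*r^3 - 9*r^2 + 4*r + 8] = 28*r^3 - 18*r^2 - 18*r + 4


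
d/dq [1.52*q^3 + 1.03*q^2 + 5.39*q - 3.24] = 4.56*q^2 + 2.06*q + 5.39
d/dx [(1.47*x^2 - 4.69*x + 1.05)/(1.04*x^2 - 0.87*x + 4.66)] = (3.5987*x^2 + 11.5164*x - 20.9419)/(1.0816*x^4 - 1.8096*x^3 + 10.4497*x^2 - 8.1084*x + 21.7156)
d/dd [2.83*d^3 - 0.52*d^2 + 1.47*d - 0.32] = 8.49*d^2 - 1.04*d + 1.47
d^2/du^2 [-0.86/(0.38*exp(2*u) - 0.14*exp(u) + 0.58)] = (-0.86*(0.76*exp(u) - 0.14)*(1.52*exp(u) - 0.28)*exp(u) + (1.3072*exp(u) - 0.1204)*(0.38*exp(2*u) - 0.14*exp(u) + 0.58))*exp(u)/(0.38*exp(2*u) - 0.14*exp(u) + 0.58)^3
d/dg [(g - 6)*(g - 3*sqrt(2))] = 2*g - 6 - 3*sqrt(2)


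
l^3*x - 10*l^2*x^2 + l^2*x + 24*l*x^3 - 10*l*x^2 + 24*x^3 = (l - 6*x)*(l - 4*x)*(l*x + x)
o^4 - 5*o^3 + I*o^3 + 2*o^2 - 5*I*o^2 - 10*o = o*(o - 5)*(o - I)*(o + 2*I)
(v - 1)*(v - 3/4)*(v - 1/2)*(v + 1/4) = v^4 - 2*v^3 + 17*v^2/16 + v/32 - 3/32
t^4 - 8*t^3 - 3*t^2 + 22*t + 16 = (t - 8)*(t - 2)*(t + 1)^2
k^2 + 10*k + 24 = (k + 4)*(k + 6)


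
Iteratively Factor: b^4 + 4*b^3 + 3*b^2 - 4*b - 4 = (b + 2)*(b^3 + 2*b^2 - b - 2) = (b + 2)^2*(b^2 - 1) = (b - 1)*(b + 2)^2*(b + 1)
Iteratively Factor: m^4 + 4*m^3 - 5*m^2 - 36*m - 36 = (m + 2)*(m^3 + 2*m^2 - 9*m - 18) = (m + 2)^2*(m^2 - 9) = (m + 2)^2*(m + 3)*(m - 3)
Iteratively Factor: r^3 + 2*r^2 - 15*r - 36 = (r - 4)*(r^2 + 6*r + 9) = (r - 4)*(r + 3)*(r + 3)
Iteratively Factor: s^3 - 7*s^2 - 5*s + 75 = (s + 3)*(s^2 - 10*s + 25) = (s - 5)*(s + 3)*(s - 5)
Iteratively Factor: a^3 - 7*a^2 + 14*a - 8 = (a - 4)*(a^2 - 3*a + 2) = (a - 4)*(a - 1)*(a - 2)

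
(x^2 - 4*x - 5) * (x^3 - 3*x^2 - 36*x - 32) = x^5 - 7*x^4 - 29*x^3 + 127*x^2 + 308*x + 160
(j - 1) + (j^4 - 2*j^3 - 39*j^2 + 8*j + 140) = j^4 - 2*j^3 - 39*j^2 + 9*j + 139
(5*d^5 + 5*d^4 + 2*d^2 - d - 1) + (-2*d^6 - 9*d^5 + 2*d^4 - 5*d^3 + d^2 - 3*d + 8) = -2*d^6 - 4*d^5 + 7*d^4 - 5*d^3 + 3*d^2 - 4*d + 7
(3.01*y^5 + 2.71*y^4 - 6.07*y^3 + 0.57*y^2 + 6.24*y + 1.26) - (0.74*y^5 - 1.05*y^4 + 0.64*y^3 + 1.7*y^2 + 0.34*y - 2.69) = 2.27*y^5 + 3.76*y^4 - 6.71*y^3 - 1.13*y^2 + 5.9*y + 3.95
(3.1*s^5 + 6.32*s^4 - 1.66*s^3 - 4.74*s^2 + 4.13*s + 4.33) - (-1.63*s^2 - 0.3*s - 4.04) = 3.1*s^5 + 6.32*s^4 - 1.66*s^3 - 3.11*s^2 + 4.43*s + 8.37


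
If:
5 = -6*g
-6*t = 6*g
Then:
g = -5/6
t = 5/6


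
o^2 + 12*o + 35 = (o + 5)*(o + 7)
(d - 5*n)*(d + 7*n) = d^2 + 2*d*n - 35*n^2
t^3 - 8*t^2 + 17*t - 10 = (t - 5)*(t - 2)*(t - 1)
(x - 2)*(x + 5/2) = x^2 + x/2 - 5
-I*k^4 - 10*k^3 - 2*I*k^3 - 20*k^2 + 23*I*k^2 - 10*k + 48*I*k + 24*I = (k + 1)*(k - 6*I)*(k - 4*I)*(-I*k - I)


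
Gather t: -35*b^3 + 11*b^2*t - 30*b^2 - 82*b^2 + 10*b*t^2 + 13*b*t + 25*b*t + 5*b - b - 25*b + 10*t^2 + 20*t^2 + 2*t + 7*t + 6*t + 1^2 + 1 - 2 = -35*b^3 - 112*b^2 - 21*b + t^2*(10*b + 30) + t*(11*b^2 + 38*b + 15)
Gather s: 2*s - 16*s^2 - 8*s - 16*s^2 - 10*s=-32*s^2 - 16*s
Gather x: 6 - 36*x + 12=18 - 36*x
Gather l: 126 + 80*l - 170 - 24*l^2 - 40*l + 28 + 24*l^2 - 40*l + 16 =0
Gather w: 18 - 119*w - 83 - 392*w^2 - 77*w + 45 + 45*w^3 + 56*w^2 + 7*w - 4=45*w^3 - 336*w^2 - 189*w - 24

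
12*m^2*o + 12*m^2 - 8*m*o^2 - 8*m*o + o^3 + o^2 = (-6*m + o)*(-2*m + o)*(o + 1)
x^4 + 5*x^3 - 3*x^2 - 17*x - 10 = (x - 2)*(x + 1)^2*(x + 5)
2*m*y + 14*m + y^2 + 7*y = (2*m + y)*(y + 7)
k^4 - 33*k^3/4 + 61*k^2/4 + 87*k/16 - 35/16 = (k - 5)*(k - 7/2)*(k - 1/4)*(k + 1/2)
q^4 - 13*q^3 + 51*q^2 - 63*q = q*(q - 7)*(q - 3)^2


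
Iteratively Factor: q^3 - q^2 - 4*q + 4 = (q - 2)*(q^2 + q - 2) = (q - 2)*(q - 1)*(q + 2)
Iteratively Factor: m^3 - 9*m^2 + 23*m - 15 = (m - 1)*(m^2 - 8*m + 15) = (m - 3)*(m - 1)*(m - 5)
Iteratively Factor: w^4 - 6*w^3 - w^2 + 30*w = (w + 2)*(w^3 - 8*w^2 + 15*w) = w*(w + 2)*(w^2 - 8*w + 15) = w*(w - 5)*(w + 2)*(w - 3)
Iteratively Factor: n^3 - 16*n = (n)*(n^2 - 16) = n*(n - 4)*(n + 4)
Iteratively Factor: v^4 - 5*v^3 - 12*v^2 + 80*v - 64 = (v - 1)*(v^3 - 4*v^2 - 16*v + 64) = (v - 4)*(v - 1)*(v^2 - 16) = (v - 4)^2*(v - 1)*(v + 4)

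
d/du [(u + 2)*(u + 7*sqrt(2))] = 2*u + 2 + 7*sqrt(2)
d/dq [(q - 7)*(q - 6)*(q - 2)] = 3*q^2 - 30*q + 68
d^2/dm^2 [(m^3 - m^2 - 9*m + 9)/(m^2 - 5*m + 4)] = 14/(m^3 - 12*m^2 + 48*m - 64)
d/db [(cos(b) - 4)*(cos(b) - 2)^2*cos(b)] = 4*(-cos(b)^3 + 6*cos(b)^2 - 10*cos(b) + 4)*sin(b)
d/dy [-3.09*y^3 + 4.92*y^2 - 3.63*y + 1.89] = -9.27*y^2 + 9.84*y - 3.63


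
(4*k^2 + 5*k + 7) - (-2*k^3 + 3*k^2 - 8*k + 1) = 2*k^3 + k^2 + 13*k + 6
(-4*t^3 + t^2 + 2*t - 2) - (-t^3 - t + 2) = -3*t^3 + t^2 + 3*t - 4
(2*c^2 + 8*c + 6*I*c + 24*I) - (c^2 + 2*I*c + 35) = c^2 + 8*c + 4*I*c - 35 + 24*I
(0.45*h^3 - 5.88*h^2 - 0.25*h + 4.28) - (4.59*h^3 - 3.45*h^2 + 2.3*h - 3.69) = -4.14*h^3 - 2.43*h^2 - 2.55*h + 7.97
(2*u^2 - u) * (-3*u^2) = -6*u^4 + 3*u^3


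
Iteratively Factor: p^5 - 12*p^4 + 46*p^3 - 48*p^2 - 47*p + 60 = (p - 4)*(p^4 - 8*p^3 + 14*p^2 + 8*p - 15) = (p - 4)*(p - 3)*(p^3 - 5*p^2 - p + 5) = (p - 4)*(p - 3)*(p + 1)*(p^2 - 6*p + 5) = (p - 4)*(p - 3)*(p - 1)*(p + 1)*(p - 5)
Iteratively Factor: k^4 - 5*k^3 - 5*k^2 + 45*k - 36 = (k - 3)*(k^3 - 2*k^2 - 11*k + 12) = (k - 4)*(k - 3)*(k^2 + 2*k - 3) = (k - 4)*(k - 3)*(k + 3)*(k - 1)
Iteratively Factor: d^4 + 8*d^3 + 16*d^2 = (d + 4)*(d^3 + 4*d^2) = (d + 4)^2*(d^2) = d*(d + 4)^2*(d)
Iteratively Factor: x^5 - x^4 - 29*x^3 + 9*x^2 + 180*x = (x)*(x^4 - x^3 - 29*x^2 + 9*x + 180) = x*(x + 3)*(x^3 - 4*x^2 - 17*x + 60) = x*(x - 3)*(x + 3)*(x^2 - x - 20) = x*(x - 3)*(x + 3)*(x + 4)*(x - 5)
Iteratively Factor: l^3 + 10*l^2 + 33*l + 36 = (l + 4)*(l^2 + 6*l + 9) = (l + 3)*(l + 4)*(l + 3)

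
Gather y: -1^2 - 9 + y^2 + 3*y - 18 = y^2 + 3*y - 28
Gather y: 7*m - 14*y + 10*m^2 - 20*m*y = 10*m^2 + 7*m + y*(-20*m - 14)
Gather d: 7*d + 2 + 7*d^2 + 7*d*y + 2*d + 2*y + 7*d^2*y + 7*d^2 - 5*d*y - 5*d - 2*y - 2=d^2*(7*y + 14) + d*(2*y + 4)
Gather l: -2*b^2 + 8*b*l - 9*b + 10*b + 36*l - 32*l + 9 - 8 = -2*b^2 + b + l*(8*b + 4) + 1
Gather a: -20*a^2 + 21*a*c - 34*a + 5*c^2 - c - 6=-20*a^2 + a*(21*c - 34) + 5*c^2 - c - 6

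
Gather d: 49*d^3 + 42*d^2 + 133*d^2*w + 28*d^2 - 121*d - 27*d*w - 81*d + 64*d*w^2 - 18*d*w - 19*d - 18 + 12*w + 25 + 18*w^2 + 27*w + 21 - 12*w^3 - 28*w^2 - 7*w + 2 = 49*d^3 + d^2*(133*w + 70) + d*(64*w^2 - 45*w - 221) - 12*w^3 - 10*w^2 + 32*w + 30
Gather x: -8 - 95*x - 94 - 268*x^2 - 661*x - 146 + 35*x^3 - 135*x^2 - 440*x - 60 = 35*x^3 - 403*x^2 - 1196*x - 308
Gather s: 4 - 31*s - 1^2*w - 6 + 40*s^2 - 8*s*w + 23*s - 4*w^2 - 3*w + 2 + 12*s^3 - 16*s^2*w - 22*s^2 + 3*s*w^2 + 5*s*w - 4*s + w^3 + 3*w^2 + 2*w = 12*s^3 + s^2*(18 - 16*w) + s*(3*w^2 - 3*w - 12) + w^3 - w^2 - 2*w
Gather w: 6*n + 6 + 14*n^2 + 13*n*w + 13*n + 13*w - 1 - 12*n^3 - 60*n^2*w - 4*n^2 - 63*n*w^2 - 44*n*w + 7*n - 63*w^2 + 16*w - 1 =-12*n^3 + 10*n^2 + 26*n + w^2*(-63*n - 63) + w*(-60*n^2 - 31*n + 29) + 4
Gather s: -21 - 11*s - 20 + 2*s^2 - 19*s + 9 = 2*s^2 - 30*s - 32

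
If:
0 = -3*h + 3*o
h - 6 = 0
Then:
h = 6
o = 6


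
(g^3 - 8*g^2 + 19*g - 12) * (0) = 0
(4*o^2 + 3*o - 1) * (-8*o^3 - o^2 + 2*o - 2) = -32*o^5 - 28*o^4 + 13*o^3 - o^2 - 8*o + 2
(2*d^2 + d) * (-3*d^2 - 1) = -6*d^4 - 3*d^3 - 2*d^2 - d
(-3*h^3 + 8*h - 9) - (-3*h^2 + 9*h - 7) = -3*h^3 + 3*h^2 - h - 2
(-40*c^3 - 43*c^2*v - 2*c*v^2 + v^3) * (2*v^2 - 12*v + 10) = -80*c^3*v^2 + 480*c^3*v - 400*c^3 - 86*c^2*v^3 + 516*c^2*v^2 - 430*c^2*v - 4*c*v^4 + 24*c*v^3 - 20*c*v^2 + 2*v^5 - 12*v^4 + 10*v^3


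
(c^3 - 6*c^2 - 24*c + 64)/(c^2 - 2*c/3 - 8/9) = 9*(-c^3 + 6*c^2 + 24*c - 64)/(-9*c^2 + 6*c + 8)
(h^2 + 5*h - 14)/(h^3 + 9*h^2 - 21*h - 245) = (h - 2)/(h^2 + 2*h - 35)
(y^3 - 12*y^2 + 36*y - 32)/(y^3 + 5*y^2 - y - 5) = (y^3 - 12*y^2 + 36*y - 32)/(y^3 + 5*y^2 - y - 5)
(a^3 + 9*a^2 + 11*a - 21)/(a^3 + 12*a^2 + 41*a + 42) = (a - 1)/(a + 2)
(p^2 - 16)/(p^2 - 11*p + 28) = (p + 4)/(p - 7)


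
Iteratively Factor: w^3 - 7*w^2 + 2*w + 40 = (w - 4)*(w^2 - 3*w - 10) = (w - 5)*(w - 4)*(w + 2)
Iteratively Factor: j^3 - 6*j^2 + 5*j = (j - 5)*(j^2 - j) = (j - 5)*(j - 1)*(j)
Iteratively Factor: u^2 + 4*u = (u + 4)*(u)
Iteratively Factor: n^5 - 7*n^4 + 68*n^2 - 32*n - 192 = (n - 4)*(n^4 - 3*n^3 - 12*n^2 + 20*n + 48) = (n - 4)*(n + 2)*(n^3 - 5*n^2 - 2*n + 24) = (n - 4)^2*(n + 2)*(n^2 - n - 6) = (n - 4)^2*(n + 2)^2*(n - 3)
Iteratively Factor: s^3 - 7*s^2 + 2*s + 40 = (s - 5)*(s^2 - 2*s - 8) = (s - 5)*(s + 2)*(s - 4)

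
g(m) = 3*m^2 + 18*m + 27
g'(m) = 6*m + 18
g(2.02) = 75.60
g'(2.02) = 30.12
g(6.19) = 253.37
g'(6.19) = 55.14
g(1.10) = 50.43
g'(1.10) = 24.60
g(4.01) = 147.42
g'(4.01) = 42.06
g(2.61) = 94.42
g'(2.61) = 33.66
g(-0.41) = 20.12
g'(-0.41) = 15.54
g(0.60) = 38.88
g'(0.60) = 21.60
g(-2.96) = 0.00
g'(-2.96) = 0.24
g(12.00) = 675.00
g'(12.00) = 90.00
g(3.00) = 108.00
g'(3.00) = 36.00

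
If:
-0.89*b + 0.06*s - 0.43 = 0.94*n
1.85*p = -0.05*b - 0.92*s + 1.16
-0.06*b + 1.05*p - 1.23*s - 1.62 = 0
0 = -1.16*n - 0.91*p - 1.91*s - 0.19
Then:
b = -0.51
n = -0.01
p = 0.90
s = -0.52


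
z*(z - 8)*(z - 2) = z^3 - 10*z^2 + 16*z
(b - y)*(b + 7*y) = b^2 + 6*b*y - 7*y^2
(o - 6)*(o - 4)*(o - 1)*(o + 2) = o^4 - 9*o^3 + 12*o^2 + 44*o - 48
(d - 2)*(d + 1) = d^2 - d - 2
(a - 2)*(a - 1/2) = a^2 - 5*a/2 + 1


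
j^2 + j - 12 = (j - 3)*(j + 4)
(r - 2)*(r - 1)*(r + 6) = r^3 + 3*r^2 - 16*r + 12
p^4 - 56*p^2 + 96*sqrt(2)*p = p*(p - 4*sqrt(2))*(p - 2*sqrt(2))*(p + 6*sqrt(2))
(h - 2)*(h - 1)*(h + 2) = h^3 - h^2 - 4*h + 4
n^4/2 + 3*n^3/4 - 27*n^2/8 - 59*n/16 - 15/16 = (n/2 + 1/4)*(n - 5/2)*(n + 1/2)*(n + 3)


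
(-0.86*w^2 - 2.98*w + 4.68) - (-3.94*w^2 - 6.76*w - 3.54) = 3.08*w^2 + 3.78*w + 8.22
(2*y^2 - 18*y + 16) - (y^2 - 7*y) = y^2 - 11*y + 16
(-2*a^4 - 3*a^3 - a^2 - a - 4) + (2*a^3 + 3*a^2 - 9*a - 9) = -2*a^4 - a^3 + 2*a^2 - 10*a - 13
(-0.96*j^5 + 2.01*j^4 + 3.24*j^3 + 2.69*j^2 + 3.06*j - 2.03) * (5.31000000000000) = -5.0976*j^5 + 10.6731*j^4 + 17.2044*j^3 + 14.2839*j^2 + 16.2486*j - 10.7793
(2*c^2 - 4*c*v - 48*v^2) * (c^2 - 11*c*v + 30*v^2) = 2*c^4 - 26*c^3*v + 56*c^2*v^2 + 408*c*v^3 - 1440*v^4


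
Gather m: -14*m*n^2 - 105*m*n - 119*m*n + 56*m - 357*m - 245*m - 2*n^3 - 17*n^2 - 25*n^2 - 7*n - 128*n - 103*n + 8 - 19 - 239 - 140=m*(-14*n^2 - 224*n - 546) - 2*n^3 - 42*n^2 - 238*n - 390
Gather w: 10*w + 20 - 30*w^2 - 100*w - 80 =-30*w^2 - 90*w - 60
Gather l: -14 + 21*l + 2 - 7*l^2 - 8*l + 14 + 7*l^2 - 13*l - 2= 0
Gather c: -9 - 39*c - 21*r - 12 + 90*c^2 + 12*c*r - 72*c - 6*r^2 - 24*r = 90*c^2 + c*(12*r - 111) - 6*r^2 - 45*r - 21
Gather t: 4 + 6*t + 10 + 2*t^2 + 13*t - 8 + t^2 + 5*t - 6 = 3*t^2 + 24*t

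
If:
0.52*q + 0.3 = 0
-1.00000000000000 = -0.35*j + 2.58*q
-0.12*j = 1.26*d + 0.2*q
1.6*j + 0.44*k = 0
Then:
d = 0.22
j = -1.40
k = 5.07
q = -0.58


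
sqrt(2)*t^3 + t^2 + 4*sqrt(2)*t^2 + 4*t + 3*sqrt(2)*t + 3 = (t + 1)*(t + 3)*(sqrt(2)*t + 1)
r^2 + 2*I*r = r*(r + 2*I)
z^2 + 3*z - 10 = (z - 2)*(z + 5)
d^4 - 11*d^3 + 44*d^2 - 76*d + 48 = (d - 4)*(d - 3)*(d - 2)^2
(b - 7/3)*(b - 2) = b^2 - 13*b/3 + 14/3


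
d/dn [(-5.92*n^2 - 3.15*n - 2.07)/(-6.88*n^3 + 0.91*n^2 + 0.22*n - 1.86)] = (-40.7296*n^4 - 43.344*n^3 - 41.1607*n^2 + 25.7898*n + 6.3144)/(47.3344*n^6 - 12.5216*n^5 - 2.1991*n^4 + 25.994*n^3 - 3.3368*n^2 - 0.8184*n + 3.4596)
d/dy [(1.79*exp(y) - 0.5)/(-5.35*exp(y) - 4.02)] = -9.8708*exp(y)/(5.35*exp(y) + 4.02)^2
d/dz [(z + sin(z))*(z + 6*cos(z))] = -(z + sin(z))*(6*sin(z) - 1) + (z + 6*cos(z))*(cos(z) + 1)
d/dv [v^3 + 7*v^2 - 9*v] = 3*v^2 + 14*v - 9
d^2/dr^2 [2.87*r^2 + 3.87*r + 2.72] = 5.74000000000000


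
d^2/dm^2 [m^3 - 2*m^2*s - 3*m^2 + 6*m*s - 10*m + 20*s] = 6*m - 4*s - 6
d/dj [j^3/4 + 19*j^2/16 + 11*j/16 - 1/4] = 3*j^2/4 + 19*j/8 + 11/16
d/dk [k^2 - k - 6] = 2*k - 1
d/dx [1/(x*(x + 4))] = 2*(-x - 2)/(x^2*(x^2 + 8*x + 16))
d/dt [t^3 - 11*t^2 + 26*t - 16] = 3*t^2 - 22*t + 26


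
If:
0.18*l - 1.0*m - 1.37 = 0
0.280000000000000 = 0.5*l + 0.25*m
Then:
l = 1.14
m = -1.16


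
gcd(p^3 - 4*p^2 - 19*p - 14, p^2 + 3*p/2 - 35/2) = 1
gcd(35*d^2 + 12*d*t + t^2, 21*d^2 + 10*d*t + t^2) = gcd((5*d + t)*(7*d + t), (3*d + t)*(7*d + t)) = 7*d + t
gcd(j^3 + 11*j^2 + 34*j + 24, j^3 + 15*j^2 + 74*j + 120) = j^2 + 10*j + 24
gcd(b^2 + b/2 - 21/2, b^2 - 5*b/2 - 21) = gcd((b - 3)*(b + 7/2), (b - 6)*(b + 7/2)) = b + 7/2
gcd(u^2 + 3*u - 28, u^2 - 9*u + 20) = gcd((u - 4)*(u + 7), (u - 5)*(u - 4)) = u - 4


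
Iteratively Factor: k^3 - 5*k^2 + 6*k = (k - 3)*(k^2 - 2*k) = (k - 3)*(k - 2)*(k)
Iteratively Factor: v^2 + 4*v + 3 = (v + 3)*(v + 1)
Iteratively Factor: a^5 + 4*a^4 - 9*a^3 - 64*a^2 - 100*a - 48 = (a + 2)*(a^4 + 2*a^3 - 13*a^2 - 38*a - 24) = (a + 1)*(a + 2)*(a^3 + a^2 - 14*a - 24) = (a + 1)*(a + 2)^2*(a^2 - a - 12) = (a - 4)*(a + 1)*(a + 2)^2*(a + 3)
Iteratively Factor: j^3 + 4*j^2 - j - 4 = (j + 1)*(j^2 + 3*j - 4) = (j - 1)*(j + 1)*(j + 4)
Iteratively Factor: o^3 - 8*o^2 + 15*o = (o - 5)*(o^2 - 3*o) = o*(o - 5)*(o - 3)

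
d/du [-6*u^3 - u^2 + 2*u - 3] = -18*u^2 - 2*u + 2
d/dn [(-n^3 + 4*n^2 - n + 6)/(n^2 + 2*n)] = (-n^4 - 4*n^3 + 9*n^2 - 12*n - 12)/(n^2*(n^2 + 4*n + 4))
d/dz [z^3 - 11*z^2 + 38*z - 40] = 3*z^2 - 22*z + 38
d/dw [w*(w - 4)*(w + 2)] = 3*w^2 - 4*w - 8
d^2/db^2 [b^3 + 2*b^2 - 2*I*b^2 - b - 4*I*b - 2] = 6*b + 4 - 4*I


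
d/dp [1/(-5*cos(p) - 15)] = -sin(p)/(5*(cos(p) + 3)^2)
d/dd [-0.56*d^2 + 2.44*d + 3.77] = 2.44 - 1.12*d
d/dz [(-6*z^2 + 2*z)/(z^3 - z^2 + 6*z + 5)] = 2*(3*z^4 - 2*z^3 - 17*z^2 - 30*z + 5)/(z^6 - 2*z^5 + 13*z^4 - 2*z^3 + 26*z^2 + 60*z + 25)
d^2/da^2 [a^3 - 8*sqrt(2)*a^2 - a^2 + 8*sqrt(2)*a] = 6*a - 16*sqrt(2) - 2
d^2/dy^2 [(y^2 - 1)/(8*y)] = -1/(4*y^3)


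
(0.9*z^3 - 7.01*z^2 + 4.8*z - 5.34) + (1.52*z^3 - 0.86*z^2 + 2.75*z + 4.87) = 2.42*z^3 - 7.87*z^2 + 7.55*z - 0.47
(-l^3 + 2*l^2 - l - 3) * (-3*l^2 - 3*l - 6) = 3*l^5 - 3*l^4 + 3*l^3 + 15*l + 18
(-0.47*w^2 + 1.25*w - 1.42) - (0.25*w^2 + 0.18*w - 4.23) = -0.72*w^2 + 1.07*w + 2.81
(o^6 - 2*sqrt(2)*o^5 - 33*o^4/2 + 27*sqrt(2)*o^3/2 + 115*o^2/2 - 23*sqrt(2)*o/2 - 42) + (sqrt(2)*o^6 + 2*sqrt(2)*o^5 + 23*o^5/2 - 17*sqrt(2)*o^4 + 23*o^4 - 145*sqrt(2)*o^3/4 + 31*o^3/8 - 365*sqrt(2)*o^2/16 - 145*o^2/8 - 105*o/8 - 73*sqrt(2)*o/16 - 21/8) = o^6 + sqrt(2)*o^6 + 23*o^5/2 - 17*sqrt(2)*o^4 + 13*o^4/2 - 91*sqrt(2)*o^3/4 + 31*o^3/8 - 365*sqrt(2)*o^2/16 + 315*o^2/8 - 257*sqrt(2)*o/16 - 105*o/8 - 357/8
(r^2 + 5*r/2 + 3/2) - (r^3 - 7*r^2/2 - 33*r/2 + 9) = -r^3 + 9*r^2/2 + 19*r - 15/2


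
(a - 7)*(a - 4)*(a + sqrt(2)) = a^3 - 11*a^2 + sqrt(2)*a^2 - 11*sqrt(2)*a + 28*a + 28*sqrt(2)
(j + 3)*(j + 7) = j^2 + 10*j + 21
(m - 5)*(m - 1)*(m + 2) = m^3 - 4*m^2 - 7*m + 10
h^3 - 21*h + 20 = (h - 4)*(h - 1)*(h + 5)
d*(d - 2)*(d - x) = d^3 - d^2*x - 2*d^2 + 2*d*x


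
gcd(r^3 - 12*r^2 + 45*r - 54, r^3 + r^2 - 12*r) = r - 3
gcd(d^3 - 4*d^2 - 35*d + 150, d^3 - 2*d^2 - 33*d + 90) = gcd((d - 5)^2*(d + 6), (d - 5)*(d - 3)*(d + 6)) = d^2 + d - 30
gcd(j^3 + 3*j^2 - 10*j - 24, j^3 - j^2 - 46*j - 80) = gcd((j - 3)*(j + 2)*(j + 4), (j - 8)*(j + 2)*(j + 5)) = j + 2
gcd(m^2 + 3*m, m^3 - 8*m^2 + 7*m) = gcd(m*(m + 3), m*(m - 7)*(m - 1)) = m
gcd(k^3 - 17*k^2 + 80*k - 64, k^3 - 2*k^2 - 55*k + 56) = k^2 - 9*k + 8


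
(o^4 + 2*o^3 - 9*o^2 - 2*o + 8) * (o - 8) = o^5 - 6*o^4 - 25*o^3 + 70*o^2 + 24*o - 64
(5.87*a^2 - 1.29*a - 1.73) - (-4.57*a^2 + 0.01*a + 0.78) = 10.44*a^2 - 1.3*a - 2.51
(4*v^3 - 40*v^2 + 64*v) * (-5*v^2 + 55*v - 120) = -20*v^5 + 420*v^4 - 3000*v^3 + 8320*v^2 - 7680*v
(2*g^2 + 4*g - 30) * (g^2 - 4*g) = 2*g^4 - 4*g^3 - 46*g^2 + 120*g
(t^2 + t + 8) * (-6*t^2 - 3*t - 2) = -6*t^4 - 9*t^3 - 53*t^2 - 26*t - 16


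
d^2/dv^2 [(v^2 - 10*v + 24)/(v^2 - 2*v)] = 16*(-v^3 + 9*v^2 - 18*v + 12)/(v^3*(v^3 - 6*v^2 + 12*v - 8))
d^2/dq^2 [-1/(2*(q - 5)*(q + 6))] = (-(q - 5)^2 - (q - 5)*(q + 6) - (q + 6)^2)/((q - 5)^3*(q + 6)^3)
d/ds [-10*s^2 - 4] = -20*s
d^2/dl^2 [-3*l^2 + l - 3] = -6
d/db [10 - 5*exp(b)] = -5*exp(b)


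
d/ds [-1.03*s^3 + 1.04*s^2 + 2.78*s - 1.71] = -3.09*s^2 + 2.08*s + 2.78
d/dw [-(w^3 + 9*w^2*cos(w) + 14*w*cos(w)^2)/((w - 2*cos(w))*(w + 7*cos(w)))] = (4*w^2*sin(w) - w^2 + 4*w*cos(w) + 4*cos(w)^2)/(w - 2*cos(w))^2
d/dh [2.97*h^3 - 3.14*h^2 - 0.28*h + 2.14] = 8.91*h^2 - 6.28*h - 0.28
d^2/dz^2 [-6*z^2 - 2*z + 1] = -12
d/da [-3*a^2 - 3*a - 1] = -6*a - 3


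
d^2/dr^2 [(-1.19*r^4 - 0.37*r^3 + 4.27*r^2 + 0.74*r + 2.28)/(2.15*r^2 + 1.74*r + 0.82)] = (-11.00155*r^6 - 26.71074*r^5 - 34.204884*r^4 - 53.208916*r^3 + 5.29837199999997*r^2 + 41.856432*r + 9.397208)/(9.938375*r^6 + 24.12945*r^5 + 30.89937*r^4 + 23.673744*r^3 + 11.784876*r^2 + 3.509928*r + 0.551368)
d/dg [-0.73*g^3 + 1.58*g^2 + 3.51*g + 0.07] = -2.19*g^2 + 3.16*g + 3.51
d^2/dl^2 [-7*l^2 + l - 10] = -14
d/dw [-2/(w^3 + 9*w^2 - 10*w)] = 2*(3*w^2 + 18*w - 10)/(w^2*(w^2 + 9*w - 10)^2)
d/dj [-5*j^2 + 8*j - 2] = 8 - 10*j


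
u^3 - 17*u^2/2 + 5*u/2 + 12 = (u - 8)*(u - 3/2)*(u + 1)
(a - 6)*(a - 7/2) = a^2 - 19*a/2 + 21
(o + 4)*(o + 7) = o^2 + 11*o + 28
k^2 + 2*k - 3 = (k - 1)*(k + 3)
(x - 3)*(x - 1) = x^2 - 4*x + 3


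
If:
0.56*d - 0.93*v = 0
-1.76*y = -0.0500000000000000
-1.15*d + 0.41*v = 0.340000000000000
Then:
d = -0.38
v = -0.23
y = 0.03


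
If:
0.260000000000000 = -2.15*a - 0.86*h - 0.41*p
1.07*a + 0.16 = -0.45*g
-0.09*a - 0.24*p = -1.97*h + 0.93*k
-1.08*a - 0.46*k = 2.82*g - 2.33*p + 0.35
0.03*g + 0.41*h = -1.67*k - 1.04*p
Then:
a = -0.12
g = -0.07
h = -0.01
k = -0.00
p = 0.01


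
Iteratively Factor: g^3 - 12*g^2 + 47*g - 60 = (g - 4)*(g^2 - 8*g + 15) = (g - 5)*(g - 4)*(g - 3)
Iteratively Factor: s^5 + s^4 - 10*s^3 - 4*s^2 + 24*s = (s - 2)*(s^4 + 3*s^3 - 4*s^2 - 12*s) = (s - 2)*(s + 3)*(s^3 - 4*s) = (s - 2)^2*(s + 3)*(s^2 + 2*s) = s*(s - 2)^2*(s + 3)*(s + 2)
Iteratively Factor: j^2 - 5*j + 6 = (j - 2)*(j - 3)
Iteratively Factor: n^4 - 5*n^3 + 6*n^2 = (n - 3)*(n^3 - 2*n^2) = (n - 3)*(n - 2)*(n^2) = n*(n - 3)*(n - 2)*(n)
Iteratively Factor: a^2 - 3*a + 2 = (a - 2)*(a - 1)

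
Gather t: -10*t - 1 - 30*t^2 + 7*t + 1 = -30*t^2 - 3*t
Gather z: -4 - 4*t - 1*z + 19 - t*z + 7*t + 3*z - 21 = 3*t + z*(2 - t) - 6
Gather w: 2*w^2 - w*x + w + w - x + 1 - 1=2*w^2 + w*(2 - x) - x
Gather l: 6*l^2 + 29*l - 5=6*l^2 + 29*l - 5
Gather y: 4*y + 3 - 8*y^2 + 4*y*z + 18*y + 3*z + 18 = -8*y^2 + y*(4*z + 22) + 3*z + 21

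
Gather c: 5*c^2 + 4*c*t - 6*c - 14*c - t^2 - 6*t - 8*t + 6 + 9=5*c^2 + c*(4*t - 20) - t^2 - 14*t + 15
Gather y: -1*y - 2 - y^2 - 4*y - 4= -y^2 - 5*y - 6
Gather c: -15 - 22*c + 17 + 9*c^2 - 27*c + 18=9*c^2 - 49*c + 20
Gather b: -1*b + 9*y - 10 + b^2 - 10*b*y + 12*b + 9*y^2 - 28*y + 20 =b^2 + b*(11 - 10*y) + 9*y^2 - 19*y + 10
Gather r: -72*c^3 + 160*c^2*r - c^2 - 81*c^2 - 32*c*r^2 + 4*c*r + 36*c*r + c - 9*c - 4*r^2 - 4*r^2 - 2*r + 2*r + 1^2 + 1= -72*c^3 - 82*c^2 - 8*c + r^2*(-32*c - 8) + r*(160*c^2 + 40*c) + 2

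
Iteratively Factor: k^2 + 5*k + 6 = (k + 2)*(k + 3)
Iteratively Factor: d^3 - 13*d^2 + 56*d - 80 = (d - 4)*(d^2 - 9*d + 20) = (d - 4)^2*(d - 5)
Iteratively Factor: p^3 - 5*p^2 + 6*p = (p - 2)*(p^2 - 3*p) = (p - 3)*(p - 2)*(p)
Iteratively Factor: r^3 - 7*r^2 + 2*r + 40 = (r - 5)*(r^2 - 2*r - 8) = (r - 5)*(r - 4)*(r + 2)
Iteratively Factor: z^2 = (z)*(z)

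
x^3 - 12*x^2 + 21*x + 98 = (x - 7)^2*(x + 2)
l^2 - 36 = (l - 6)*(l + 6)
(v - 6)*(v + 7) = v^2 + v - 42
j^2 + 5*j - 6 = (j - 1)*(j + 6)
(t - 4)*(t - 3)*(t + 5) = t^3 - 2*t^2 - 23*t + 60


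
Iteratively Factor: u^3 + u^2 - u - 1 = (u + 1)*(u^2 - 1) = (u - 1)*(u + 1)*(u + 1)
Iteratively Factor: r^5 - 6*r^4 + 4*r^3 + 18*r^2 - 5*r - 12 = (r + 1)*(r^4 - 7*r^3 + 11*r^2 + 7*r - 12) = (r + 1)^2*(r^3 - 8*r^2 + 19*r - 12) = (r - 4)*(r + 1)^2*(r^2 - 4*r + 3) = (r - 4)*(r - 3)*(r + 1)^2*(r - 1)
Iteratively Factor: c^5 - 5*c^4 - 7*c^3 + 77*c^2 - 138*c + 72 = (c - 2)*(c^4 - 3*c^3 - 13*c^2 + 51*c - 36) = (c - 2)*(c - 1)*(c^3 - 2*c^2 - 15*c + 36) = (c - 2)*(c - 1)*(c + 4)*(c^2 - 6*c + 9) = (c - 3)*(c - 2)*(c - 1)*(c + 4)*(c - 3)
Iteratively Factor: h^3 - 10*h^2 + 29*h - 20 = (h - 5)*(h^2 - 5*h + 4) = (h - 5)*(h - 4)*(h - 1)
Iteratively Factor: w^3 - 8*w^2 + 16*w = (w)*(w^2 - 8*w + 16) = w*(w - 4)*(w - 4)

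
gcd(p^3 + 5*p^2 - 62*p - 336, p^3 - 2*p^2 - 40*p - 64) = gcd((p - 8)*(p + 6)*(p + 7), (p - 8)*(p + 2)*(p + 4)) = p - 8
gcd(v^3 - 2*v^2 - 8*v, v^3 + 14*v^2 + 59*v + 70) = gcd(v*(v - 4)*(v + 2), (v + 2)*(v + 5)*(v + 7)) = v + 2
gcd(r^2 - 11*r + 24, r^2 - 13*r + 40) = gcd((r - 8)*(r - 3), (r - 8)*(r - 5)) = r - 8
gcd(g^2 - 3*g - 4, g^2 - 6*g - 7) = g + 1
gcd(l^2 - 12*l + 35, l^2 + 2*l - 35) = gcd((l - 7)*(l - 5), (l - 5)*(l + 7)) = l - 5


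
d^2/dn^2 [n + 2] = 0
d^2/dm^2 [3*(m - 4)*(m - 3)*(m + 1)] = 18*m - 36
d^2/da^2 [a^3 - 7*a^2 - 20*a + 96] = 6*a - 14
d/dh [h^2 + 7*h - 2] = 2*h + 7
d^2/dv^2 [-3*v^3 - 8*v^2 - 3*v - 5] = -18*v - 16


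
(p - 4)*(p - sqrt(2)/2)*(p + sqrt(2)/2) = p^3 - 4*p^2 - p/2 + 2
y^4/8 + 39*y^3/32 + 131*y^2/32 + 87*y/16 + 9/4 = (y/4 + 1)*(y/2 + 1)*(y + 3/4)*(y + 3)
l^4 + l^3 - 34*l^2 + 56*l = l*(l - 4)*(l - 2)*(l + 7)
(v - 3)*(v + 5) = v^2 + 2*v - 15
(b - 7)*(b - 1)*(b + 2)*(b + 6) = b^4 - 45*b^2 - 40*b + 84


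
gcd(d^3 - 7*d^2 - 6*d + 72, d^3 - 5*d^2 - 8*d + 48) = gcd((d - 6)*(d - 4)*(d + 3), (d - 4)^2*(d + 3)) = d^2 - d - 12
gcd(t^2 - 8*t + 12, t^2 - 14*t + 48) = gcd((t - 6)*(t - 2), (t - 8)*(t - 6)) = t - 6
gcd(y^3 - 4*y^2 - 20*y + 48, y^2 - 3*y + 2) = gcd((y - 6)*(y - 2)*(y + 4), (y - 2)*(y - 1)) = y - 2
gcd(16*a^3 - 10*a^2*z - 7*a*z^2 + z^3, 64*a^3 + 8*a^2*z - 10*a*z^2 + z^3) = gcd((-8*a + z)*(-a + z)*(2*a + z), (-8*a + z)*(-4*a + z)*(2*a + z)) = -16*a^2 - 6*a*z + z^2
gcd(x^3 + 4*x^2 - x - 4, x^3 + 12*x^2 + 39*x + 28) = x^2 + 5*x + 4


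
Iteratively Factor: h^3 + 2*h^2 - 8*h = (h + 4)*(h^2 - 2*h) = (h - 2)*(h + 4)*(h)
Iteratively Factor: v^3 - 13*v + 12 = (v + 4)*(v^2 - 4*v + 3) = (v - 1)*(v + 4)*(v - 3)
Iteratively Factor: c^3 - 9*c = (c + 3)*(c^2 - 3*c) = (c - 3)*(c + 3)*(c)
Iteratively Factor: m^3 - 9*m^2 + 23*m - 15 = (m - 5)*(m^2 - 4*m + 3) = (m - 5)*(m - 3)*(m - 1)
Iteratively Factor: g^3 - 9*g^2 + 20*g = (g - 5)*(g^2 - 4*g) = (g - 5)*(g - 4)*(g)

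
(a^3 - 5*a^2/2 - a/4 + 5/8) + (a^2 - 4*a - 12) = a^3 - 3*a^2/2 - 17*a/4 - 91/8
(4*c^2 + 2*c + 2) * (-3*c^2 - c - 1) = -12*c^4 - 10*c^3 - 12*c^2 - 4*c - 2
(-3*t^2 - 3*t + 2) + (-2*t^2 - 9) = -5*t^2 - 3*t - 7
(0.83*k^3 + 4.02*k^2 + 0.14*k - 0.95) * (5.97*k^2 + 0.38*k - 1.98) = 4.9551*k^5 + 24.3148*k^4 + 0.72*k^3 - 13.5779*k^2 - 0.6382*k + 1.881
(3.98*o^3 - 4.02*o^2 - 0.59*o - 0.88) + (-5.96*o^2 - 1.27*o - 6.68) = 3.98*o^3 - 9.98*o^2 - 1.86*o - 7.56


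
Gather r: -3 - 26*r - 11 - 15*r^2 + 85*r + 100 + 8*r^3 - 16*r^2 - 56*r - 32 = 8*r^3 - 31*r^2 + 3*r + 54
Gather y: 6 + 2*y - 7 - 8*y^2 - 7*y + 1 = -8*y^2 - 5*y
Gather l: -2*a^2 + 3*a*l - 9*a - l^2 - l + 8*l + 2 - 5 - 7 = -2*a^2 - 9*a - l^2 + l*(3*a + 7) - 10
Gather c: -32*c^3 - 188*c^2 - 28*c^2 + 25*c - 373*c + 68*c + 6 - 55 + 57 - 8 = -32*c^3 - 216*c^2 - 280*c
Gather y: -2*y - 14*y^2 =-14*y^2 - 2*y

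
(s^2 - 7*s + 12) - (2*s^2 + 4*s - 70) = -s^2 - 11*s + 82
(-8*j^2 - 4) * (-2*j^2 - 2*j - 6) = 16*j^4 + 16*j^3 + 56*j^2 + 8*j + 24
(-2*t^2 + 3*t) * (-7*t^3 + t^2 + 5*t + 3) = 14*t^5 - 23*t^4 - 7*t^3 + 9*t^2 + 9*t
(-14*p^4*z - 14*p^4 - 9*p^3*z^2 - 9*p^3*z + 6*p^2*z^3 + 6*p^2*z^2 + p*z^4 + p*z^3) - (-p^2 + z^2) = -14*p^4*z - 14*p^4 - 9*p^3*z^2 - 9*p^3*z + 6*p^2*z^3 + 6*p^2*z^2 + p^2 + p*z^4 + p*z^3 - z^2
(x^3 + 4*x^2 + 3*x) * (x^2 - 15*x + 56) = x^5 - 11*x^4 - x^3 + 179*x^2 + 168*x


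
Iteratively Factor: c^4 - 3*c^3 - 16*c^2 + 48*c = (c - 4)*(c^3 + c^2 - 12*c) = (c - 4)*(c + 4)*(c^2 - 3*c) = c*(c - 4)*(c + 4)*(c - 3)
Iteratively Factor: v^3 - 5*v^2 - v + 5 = (v + 1)*(v^2 - 6*v + 5) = (v - 1)*(v + 1)*(v - 5)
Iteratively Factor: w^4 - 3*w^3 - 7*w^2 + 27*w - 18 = (w - 2)*(w^3 - w^2 - 9*w + 9) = (w - 3)*(w - 2)*(w^2 + 2*w - 3) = (w - 3)*(w - 2)*(w - 1)*(w + 3)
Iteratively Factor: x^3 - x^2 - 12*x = (x + 3)*(x^2 - 4*x) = x*(x + 3)*(x - 4)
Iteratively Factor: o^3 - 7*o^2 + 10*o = (o)*(o^2 - 7*o + 10) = o*(o - 5)*(o - 2)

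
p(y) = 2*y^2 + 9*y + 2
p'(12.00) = 57.00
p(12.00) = 398.00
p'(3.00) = 21.00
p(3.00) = 47.00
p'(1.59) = 15.36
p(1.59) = 21.37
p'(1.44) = 14.76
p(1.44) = 19.11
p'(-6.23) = -15.92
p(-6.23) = 23.56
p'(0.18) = 9.72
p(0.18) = 3.68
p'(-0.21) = 8.16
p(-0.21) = 0.20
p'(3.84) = 24.36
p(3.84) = 66.05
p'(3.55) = 23.20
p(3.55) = 59.16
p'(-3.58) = -5.32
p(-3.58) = -4.59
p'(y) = 4*y + 9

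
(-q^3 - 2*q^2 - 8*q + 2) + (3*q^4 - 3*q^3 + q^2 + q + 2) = 3*q^4 - 4*q^3 - q^2 - 7*q + 4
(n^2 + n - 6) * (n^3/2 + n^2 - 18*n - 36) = n^5/2 + 3*n^4/2 - 20*n^3 - 60*n^2 + 72*n + 216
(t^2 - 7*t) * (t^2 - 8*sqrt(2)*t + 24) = t^4 - 8*sqrt(2)*t^3 - 7*t^3 + 24*t^2 + 56*sqrt(2)*t^2 - 168*t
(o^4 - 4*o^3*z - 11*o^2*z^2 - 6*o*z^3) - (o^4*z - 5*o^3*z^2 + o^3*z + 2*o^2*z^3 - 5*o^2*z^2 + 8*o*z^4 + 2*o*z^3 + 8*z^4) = -o^4*z + o^4 + 5*o^3*z^2 - 5*o^3*z - 2*o^2*z^3 - 6*o^2*z^2 - 8*o*z^4 - 8*o*z^3 - 8*z^4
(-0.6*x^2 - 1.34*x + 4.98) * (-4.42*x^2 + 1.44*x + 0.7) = 2.652*x^4 + 5.0588*x^3 - 24.3612*x^2 + 6.2332*x + 3.486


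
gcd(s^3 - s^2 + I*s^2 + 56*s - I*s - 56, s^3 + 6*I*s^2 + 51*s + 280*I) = s^2 + I*s + 56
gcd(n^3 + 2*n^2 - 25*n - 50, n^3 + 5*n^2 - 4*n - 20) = n^2 + 7*n + 10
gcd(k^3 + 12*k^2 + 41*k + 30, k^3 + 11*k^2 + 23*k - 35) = k + 5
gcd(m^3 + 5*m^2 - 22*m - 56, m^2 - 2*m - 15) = 1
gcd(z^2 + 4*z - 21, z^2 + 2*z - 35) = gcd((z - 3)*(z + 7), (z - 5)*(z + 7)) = z + 7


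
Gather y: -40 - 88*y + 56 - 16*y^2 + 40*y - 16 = -16*y^2 - 48*y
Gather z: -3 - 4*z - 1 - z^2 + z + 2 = -z^2 - 3*z - 2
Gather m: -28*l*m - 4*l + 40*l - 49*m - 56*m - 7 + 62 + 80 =36*l + m*(-28*l - 105) + 135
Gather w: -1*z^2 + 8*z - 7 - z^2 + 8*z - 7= -2*z^2 + 16*z - 14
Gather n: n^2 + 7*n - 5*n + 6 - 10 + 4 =n^2 + 2*n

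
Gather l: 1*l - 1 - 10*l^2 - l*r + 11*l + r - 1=-10*l^2 + l*(12 - r) + r - 2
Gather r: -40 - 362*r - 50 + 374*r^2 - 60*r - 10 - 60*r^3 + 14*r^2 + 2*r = -60*r^3 + 388*r^2 - 420*r - 100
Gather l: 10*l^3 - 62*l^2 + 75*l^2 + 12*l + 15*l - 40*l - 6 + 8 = 10*l^3 + 13*l^2 - 13*l + 2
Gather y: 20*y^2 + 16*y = 20*y^2 + 16*y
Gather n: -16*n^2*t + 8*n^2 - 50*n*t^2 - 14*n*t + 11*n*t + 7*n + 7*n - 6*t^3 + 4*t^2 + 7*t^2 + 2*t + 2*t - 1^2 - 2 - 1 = n^2*(8 - 16*t) + n*(-50*t^2 - 3*t + 14) - 6*t^3 + 11*t^2 + 4*t - 4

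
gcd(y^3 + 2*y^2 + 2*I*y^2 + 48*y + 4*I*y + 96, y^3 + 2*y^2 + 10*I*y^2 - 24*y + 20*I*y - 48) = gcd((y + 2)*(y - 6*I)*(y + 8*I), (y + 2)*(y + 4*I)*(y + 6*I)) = y + 2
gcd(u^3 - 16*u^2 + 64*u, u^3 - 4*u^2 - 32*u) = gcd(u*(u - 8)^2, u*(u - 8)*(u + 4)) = u^2 - 8*u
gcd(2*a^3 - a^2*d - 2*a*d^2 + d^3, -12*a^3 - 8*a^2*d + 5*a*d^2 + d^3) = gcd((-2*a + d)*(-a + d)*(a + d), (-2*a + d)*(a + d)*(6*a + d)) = 2*a^2 + a*d - d^2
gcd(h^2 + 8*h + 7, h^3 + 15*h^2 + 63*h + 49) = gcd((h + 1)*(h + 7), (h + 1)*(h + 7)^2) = h^2 + 8*h + 7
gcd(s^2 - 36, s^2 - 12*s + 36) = s - 6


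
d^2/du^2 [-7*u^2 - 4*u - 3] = -14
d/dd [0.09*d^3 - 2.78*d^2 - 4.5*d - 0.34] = 0.27*d^2 - 5.56*d - 4.5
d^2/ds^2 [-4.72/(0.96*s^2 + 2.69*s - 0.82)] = (8.699904*s^2 + 24.377856*s - 4.72*(1.92*s + 2.69)*(3.84*s + 5.38) - 7.431168)/(0.96*s^2 + 2.69*s - 0.82)^3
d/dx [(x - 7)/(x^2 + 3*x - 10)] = (x^2 + 3*x - (x - 7)*(2*x + 3) - 10)/(x^2 + 3*x - 10)^2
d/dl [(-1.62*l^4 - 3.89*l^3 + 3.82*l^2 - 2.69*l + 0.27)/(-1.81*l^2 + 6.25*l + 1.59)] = (5.8644*l^5 - 23.3341*l^4 - 58.9282*l^3 + 0.450799999999994*l^2 + 13.125*l - 5.9646)/(3.2761*l^4 - 22.625*l^3 + 33.3067*l^2 + 19.875*l + 2.5281)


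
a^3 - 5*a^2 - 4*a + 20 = (a - 5)*(a - 2)*(a + 2)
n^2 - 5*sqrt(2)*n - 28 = (n - 7*sqrt(2))*(n + 2*sqrt(2))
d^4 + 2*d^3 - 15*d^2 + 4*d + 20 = (d - 2)^2*(d + 1)*(d + 5)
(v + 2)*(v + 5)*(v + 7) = v^3 + 14*v^2 + 59*v + 70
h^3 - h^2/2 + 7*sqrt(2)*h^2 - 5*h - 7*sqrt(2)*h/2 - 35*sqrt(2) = (h - 5/2)*(h + 2)*(h + 7*sqrt(2))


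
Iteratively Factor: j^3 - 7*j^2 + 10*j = (j - 5)*(j^2 - 2*j) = j*(j - 5)*(j - 2)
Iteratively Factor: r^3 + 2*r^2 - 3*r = (r + 3)*(r^2 - r) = (r - 1)*(r + 3)*(r)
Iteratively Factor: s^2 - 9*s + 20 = (s - 4)*(s - 5)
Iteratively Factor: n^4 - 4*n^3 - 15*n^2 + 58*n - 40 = (n - 2)*(n^3 - 2*n^2 - 19*n + 20) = (n - 5)*(n - 2)*(n^2 + 3*n - 4) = (n - 5)*(n - 2)*(n - 1)*(n + 4)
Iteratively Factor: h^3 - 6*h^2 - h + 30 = (h - 5)*(h^2 - h - 6) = (h - 5)*(h + 2)*(h - 3)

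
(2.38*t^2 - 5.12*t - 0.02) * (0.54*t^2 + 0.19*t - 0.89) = 1.2852*t^4 - 2.3126*t^3 - 3.1018*t^2 + 4.553*t + 0.0178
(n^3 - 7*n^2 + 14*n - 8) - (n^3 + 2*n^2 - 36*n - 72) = -9*n^2 + 50*n + 64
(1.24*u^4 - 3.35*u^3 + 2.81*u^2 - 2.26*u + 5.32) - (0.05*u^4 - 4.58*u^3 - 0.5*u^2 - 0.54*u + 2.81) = 1.19*u^4 + 1.23*u^3 + 3.31*u^2 - 1.72*u + 2.51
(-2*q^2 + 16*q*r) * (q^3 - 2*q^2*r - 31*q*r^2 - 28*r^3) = -2*q^5 + 20*q^4*r + 30*q^3*r^2 - 440*q^2*r^3 - 448*q*r^4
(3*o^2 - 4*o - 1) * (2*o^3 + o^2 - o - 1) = 6*o^5 - 5*o^4 - 9*o^3 + 5*o + 1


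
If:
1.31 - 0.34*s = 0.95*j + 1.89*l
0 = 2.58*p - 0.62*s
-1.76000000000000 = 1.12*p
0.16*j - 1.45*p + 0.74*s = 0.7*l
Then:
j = 7.56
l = -1.93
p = -1.57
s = -6.54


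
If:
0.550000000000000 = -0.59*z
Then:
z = -0.93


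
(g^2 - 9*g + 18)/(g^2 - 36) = (g - 3)/(g + 6)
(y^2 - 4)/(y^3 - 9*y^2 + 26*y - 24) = (y + 2)/(y^2 - 7*y + 12)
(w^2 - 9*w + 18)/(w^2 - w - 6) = (w - 6)/(w + 2)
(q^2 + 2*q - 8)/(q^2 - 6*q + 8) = (q + 4)/(q - 4)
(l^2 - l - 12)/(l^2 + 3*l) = (l - 4)/l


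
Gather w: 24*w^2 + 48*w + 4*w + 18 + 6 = 24*w^2 + 52*w + 24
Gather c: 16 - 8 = 8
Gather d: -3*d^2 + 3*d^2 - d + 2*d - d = 0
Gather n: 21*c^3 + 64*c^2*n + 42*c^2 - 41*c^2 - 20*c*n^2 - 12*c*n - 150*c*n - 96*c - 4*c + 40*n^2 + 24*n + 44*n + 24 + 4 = 21*c^3 + c^2 - 100*c + n^2*(40 - 20*c) + n*(64*c^2 - 162*c + 68) + 28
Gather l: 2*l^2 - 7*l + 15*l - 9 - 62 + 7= 2*l^2 + 8*l - 64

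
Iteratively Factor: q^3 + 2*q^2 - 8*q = (q)*(q^2 + 2*q - 8) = q*(q - 2)*(q + 4)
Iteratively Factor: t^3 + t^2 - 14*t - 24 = (t + 2)*(t^2 - t - 12) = (t + 2)*(t + 3)*(t - 4)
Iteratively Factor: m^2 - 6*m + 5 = (m - 5)*(m - 1)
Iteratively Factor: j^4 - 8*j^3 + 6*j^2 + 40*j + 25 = (j + 1)*(j^3 - 9*j^2 + 15*j + 25) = (j + 1)^2*(j^2 - 10*j + 25) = (j - 5)*(j + 1)^2*(j - 5)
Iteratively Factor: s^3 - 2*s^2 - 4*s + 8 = (s + 2)*(s^2 - 4*s + 4) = (s - 2)*(s + 2)*(s - 2)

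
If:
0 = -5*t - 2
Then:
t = -2/5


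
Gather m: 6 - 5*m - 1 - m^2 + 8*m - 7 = -m^2 + 3*m - 2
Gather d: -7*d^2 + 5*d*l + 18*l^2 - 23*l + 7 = -7*d^2 + 5*d*l + 18*l^2 - 23*l + 7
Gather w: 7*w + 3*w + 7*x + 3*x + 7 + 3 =10*w + 10*x + 10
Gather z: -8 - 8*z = -8*z - 8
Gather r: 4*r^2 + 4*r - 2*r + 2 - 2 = 4*r^2 + 2*r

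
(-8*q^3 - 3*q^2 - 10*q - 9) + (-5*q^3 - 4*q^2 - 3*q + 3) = -13*q^3 - 7*q^2 - 13*q - 6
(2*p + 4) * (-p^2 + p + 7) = -2*p^3 - 2*p^2 + 18*p + 28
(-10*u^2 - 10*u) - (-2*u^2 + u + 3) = -8*u^2 - 11*u - 3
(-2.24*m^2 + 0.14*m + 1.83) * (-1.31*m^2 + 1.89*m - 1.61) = 2.9344*m^4 - 4.417*m^3 + 1.4737*m^2 + 3.2333*m - 2.9463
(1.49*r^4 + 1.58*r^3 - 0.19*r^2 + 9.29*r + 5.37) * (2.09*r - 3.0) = 3.1141*r^5 - 1.1678*r^4 - 5.1371*r^3 + 19.9861*r^2 - 16.6467*r - 16.11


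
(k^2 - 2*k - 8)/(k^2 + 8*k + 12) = (k - 4)/(k + 6)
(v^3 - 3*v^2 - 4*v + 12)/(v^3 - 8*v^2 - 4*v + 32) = (v - 3)/(v - 8)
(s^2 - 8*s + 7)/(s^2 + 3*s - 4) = (s - 7)/(s + 4)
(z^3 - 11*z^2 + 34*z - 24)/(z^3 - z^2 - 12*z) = (z^2 - 7*z + 6)/(z*(z + 3))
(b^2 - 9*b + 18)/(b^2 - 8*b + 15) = (b - 6)/(b - 5)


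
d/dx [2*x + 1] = 2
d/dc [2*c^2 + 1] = 4*c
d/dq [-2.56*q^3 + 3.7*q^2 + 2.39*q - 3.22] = -7.68*q^2 + 7.4*q + 2.39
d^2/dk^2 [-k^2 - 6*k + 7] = -2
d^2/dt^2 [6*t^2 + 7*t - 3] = 12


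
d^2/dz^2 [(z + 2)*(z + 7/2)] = 2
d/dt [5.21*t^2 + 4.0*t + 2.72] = 10.42*t + 4.0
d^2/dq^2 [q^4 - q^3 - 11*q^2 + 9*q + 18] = 12*q^2 - 6*q - 22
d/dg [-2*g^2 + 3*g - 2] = 3 - 4*g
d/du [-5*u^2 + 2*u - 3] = 2 - 10*u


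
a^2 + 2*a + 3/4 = (a + 1/2)*(a + 3/2)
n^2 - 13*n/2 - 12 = (n - 8)*(n + 3/2)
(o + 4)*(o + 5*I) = o^2 + 4*o + 5*I*o + 20*I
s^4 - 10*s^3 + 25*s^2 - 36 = (s - 6)*(s - 3)*(s - 2)*(s + 1)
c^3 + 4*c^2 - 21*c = c*(c - 3)*(c + 7)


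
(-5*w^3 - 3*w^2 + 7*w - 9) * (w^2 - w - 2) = -5*w^5 + 2*w^4 + 20*w^3 - 10*w^2 - 5*w + 18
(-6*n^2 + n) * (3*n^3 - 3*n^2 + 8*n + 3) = -18*n^5 + 21*n^4 - 51*n^3 - 10*n^2 + 3*n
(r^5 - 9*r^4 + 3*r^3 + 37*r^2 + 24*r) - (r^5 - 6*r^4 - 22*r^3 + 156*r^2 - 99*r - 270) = -3*r^4 + 25*r^3 - 119*r^2 + 123*r + 270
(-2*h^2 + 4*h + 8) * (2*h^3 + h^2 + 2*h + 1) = -4*h^5 + 6*h^4 + 16*h^3 + 14*h^2 + 20*h + 8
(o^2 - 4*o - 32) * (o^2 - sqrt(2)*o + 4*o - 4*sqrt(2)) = o^4 - sqrt(2)*o^3 - 48*o^2 - 128*o + 48*sqrt(2)*o + 128*sqrt(2)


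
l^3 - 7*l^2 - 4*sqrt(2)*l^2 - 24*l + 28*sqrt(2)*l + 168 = (l - 7)*(l - 6*sqrt(2))*(l + 2*sqrt(2))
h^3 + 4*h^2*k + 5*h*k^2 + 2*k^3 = (h + k)^2*(h + 2*k)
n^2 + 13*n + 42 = (n + 6)*(n + 7)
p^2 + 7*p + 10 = (p + 2)*(p + 5)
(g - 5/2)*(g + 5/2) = g^2 - 25/4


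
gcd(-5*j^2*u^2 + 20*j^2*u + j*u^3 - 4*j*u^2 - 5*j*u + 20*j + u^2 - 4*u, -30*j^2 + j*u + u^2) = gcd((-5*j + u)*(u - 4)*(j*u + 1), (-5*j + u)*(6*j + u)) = -5*j + u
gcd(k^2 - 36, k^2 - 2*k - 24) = k - 6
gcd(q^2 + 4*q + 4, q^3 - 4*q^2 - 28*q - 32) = q^2 + 4*q + 4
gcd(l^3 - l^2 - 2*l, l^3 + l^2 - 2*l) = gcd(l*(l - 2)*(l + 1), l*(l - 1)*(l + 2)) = l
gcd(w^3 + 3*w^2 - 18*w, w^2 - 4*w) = w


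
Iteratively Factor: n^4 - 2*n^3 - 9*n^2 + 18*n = (n - 2)*(n^3 - 9*n) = (n - 3)*(n - 2)*(n^2 + 3*n) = n*(n - 3)*(n - 2)*(n + 3)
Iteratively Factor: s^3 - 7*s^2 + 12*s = (s - 3)*(s^2 - 4*s) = s*(s - 3)*(s - 4)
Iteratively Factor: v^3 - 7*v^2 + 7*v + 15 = (v - 3)*(v^2 - 4*v - 5) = (v - 5)*(v - 3)*(v + 1)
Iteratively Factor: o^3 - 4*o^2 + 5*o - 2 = (o - 2)*(o^2 - 2*o + 1) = (o - 2)*(o - 1)*(o - 1)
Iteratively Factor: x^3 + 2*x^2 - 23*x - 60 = (x - 5)*(x^2 + 7*x + 12) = (x - 5)*(x + 3)*(x + 4)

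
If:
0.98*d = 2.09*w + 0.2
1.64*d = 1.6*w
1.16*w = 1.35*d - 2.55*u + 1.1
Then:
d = -0.17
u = 0.42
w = -0.18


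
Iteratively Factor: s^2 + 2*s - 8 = (s + 4)*(s - 2)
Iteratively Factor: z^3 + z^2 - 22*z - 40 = (z + 4)*(z^2 - 3*z - 10) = (z - 5)*(z + 4)*(z + 2)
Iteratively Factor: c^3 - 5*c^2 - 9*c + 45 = (c - 5)*(c^2 - 9) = (c - 5)*(c - 3)*(c + 3)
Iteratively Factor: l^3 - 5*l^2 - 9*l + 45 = (l - 3)*(l^2 - 2*l - 15) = (l - 5)*(l - 3)*(l + 3)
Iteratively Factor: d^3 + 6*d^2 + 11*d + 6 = (d + 3)*(d^2 + 3*d + 2) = (d + 2)*(d + 3)*(d + 1)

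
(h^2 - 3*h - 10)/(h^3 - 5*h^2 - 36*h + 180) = (h + 2)/(h^2 - 36)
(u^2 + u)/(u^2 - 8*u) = (u + 1)/(u - 8)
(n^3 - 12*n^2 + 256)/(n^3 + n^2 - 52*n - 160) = (n - 8)/(n + 5)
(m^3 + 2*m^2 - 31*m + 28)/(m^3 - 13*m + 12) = (m^2 + 3*m - 28)/(m^2 + m - 12)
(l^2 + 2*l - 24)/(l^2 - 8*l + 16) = (l + 6)/(l - 4)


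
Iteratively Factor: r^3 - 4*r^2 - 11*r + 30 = (r - 2)*(r^2 - 2*r - 15) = (r - 5)*(r - 2)*(r + 3)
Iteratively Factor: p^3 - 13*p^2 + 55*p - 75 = (p - 3)*(p^2 - 10*p + 25) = (p - 5)*(p - 3)*(p - 5)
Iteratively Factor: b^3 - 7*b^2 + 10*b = (b - 2)*(b^2 - 5*b) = (b - 5)*(b - 2)*(b)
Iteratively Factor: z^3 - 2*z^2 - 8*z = (z + 2)*(z^2 - 4*z) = (z - 4)*(z + 2)*(z)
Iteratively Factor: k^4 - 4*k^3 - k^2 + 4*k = (k - 4)*(k^3 - k) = (k - 4)*(k + 1)*(k^2 - k) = k*(k - 4)*(k + 1)*(k - 1)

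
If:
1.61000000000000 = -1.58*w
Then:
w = -1.02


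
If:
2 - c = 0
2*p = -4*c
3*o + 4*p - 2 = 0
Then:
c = 2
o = 6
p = -4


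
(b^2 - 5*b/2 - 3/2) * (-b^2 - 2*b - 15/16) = -b^4 + b^3/2 + 89*b^2/16 + 171*b/32 + 45/32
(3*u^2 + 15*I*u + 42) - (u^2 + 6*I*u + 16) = 2*u^2 + 9*I*u + 26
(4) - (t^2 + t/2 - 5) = -t^2 - t/2 + 9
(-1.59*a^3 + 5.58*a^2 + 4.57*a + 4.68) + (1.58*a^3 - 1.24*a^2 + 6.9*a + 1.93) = -0.01*a^3 + 4.34*a^2 + 11.47*a + 6.61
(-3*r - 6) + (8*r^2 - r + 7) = 8*r^2 - 4*r + 1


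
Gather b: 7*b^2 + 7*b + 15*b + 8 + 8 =7*b^2 + 22*b + 16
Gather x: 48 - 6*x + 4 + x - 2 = 50 - 5*x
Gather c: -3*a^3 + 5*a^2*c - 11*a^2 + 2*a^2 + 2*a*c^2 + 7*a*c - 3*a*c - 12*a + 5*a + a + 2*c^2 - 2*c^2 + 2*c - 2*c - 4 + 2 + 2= -3*a^3 - 9*a^2 + 2*a*c^2 - 6*a + c*(5*a^2 + 4*a)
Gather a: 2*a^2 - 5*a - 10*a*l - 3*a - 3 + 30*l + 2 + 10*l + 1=2*a^2 + a*(-10*l - 8) + 40*l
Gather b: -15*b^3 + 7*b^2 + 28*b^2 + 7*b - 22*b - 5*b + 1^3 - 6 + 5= -15*b^3 + 35*b^2 - 20*b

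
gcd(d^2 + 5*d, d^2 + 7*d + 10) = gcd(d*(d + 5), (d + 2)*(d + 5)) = d + 5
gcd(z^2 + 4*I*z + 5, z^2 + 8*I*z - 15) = z + 5*I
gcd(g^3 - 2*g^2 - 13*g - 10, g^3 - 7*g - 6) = g^2 + 3*g + 2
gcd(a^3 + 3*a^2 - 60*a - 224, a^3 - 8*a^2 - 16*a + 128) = a^2 - 4*a - 32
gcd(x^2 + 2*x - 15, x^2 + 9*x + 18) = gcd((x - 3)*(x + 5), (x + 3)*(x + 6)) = 1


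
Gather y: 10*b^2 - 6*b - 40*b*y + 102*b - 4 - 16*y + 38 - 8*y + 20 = 10*b^2 + 96*b + y*(-40*b - 24) + 54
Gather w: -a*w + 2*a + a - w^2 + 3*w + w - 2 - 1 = 3*a - w^2 + w*(4 - a) - 3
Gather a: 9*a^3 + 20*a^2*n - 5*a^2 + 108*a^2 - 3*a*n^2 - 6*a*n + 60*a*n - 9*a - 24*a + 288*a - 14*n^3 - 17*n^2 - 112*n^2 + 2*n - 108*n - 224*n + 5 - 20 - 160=9*a^3 + a^2*(20*n + 103) + a*(-3*n^2 + 54*n + 255) - 14*n^3 - 129*n^2 - 330*n - 175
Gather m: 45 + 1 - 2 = 44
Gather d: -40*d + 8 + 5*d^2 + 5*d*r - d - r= 5*d^2 + d*(5*r - 41) - r + 8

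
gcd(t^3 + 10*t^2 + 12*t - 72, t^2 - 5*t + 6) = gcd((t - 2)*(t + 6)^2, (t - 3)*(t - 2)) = t - 2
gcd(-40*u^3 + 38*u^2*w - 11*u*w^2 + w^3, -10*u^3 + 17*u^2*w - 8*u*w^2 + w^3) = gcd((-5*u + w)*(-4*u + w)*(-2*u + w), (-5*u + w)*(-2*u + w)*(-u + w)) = 10*u^2 - 7*u*w + w^2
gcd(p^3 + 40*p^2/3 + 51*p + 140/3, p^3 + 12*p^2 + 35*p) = p^2 + 12*p + 35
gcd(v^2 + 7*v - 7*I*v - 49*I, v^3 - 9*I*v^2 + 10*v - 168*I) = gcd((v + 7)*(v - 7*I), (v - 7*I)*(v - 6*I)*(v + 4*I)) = v - 7*I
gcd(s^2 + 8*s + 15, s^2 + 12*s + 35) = s + 5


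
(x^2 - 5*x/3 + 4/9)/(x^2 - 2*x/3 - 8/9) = (3*x - 1)/(3*x + 2)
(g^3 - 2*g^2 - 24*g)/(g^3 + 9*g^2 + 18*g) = (g^2 - 2*g - 24)/(g^2 + 9*g + 18)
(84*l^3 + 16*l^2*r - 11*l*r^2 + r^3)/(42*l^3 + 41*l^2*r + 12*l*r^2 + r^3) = (42*l^2 - 13*l*r + r^2)/(21*l^2 + 10*l*r + r^2)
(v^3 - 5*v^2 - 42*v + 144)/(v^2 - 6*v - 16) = (v^2 + 3*v - 18)/(v + 2)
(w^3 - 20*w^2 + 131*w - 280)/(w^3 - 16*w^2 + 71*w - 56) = (w - 5)/(w - 1)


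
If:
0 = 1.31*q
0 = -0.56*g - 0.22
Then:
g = -0.39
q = 0.00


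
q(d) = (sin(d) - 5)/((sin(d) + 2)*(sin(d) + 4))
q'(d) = -(sin(d) - 5)*cos(d)/((sin(d) + 2)*(sin(d) + 4)^2) - (sin(d) - 5)*cos(d)/((sin(d) + 2)^2*(sin(d) + 4)) + cos(d)/((sin(d) + 2)*(sin(d) + 4)) = (10*sin(d) + cos(d)^2 + 37)*cos(d)/((sin(d) + 2)^2*(sin(d) + 4)^2)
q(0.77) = -0.34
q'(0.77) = 0.20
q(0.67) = -0.36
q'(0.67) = 0.23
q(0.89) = -0.32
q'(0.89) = 0.16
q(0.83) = -0.33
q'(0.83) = 0.18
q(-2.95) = -0.75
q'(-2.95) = -0.74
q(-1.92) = -1.83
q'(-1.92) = -0.90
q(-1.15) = -1.76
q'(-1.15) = 1.02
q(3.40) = -0.80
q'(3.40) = -0.80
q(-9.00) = -0.95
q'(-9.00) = -0.95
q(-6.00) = -0.48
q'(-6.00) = 0.41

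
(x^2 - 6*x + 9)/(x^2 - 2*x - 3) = (x - 3)/(x + 1)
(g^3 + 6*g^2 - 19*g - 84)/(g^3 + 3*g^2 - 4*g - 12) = (g^2 + 3*g - 28)/(g^2 - 4)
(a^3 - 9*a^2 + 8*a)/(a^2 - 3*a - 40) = a*(a - 1)/(a + 5)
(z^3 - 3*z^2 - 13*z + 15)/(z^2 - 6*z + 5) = z + 3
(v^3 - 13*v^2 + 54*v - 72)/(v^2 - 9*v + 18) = v - 4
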